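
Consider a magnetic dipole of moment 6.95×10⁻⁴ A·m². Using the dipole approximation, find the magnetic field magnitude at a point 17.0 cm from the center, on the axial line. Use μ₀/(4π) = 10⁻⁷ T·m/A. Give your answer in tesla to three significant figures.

B ≈ 2.83×10⁻⁸ T

On axis B = (μ₀/4π)·2m/r³.
B = 2·(10⁻⁷)·(6.95×10⁻⁴) / (0.170)³ = 2.829×10⁻⁸ T.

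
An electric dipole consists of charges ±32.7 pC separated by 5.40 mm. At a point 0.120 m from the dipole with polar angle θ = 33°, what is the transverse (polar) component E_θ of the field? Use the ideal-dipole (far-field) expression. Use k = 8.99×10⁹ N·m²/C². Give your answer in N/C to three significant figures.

E_θ ≈ 0.500 N/C

Dipole moment p = qd = (3.27×10⁻¹¹ C)(0.00540 m) = 1.766×10⁻¹³ C·m.
For a dipole, E_θ = (kp sinθ)/r³.
kp/r³ = (8.99×10⁹)(1.766×10⁻¹³)/(0.120)³ = 0.9188 N/C.
E_θ = 0.9188·sin33° = 0.5004 N/C.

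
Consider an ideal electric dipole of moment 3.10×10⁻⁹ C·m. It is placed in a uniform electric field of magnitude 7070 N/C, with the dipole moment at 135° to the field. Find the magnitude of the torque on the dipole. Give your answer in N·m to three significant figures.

Torque on an electric dipole: τ = pE sinθ.
τ = (3.10×10⁻⁹)(7070)·sin135° = 1.550×10⁻⁵ N·m.

τ ≈ 1.55×10⁻⁵ N·m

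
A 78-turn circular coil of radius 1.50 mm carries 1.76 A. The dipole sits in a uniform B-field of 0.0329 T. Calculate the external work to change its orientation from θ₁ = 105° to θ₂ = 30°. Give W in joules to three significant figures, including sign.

W ≈ -3.59×10⁻⁵ J

m = NIA = NIπa² = 78·(1.76)·π·(0.00150)² = 9.704×10⁻⁴ A·m².
W_ext = ΔU = −mB cosθ₂ + mB cosθ₁ = mB(cosθ₁ − cosθ₂).
W = (9.704×10⁻⁴)(0.0329)·(cos105° − cos30°) = (3.193×10⁻⁵)·(-1.1248) = -3.591×10⁻⁵ J.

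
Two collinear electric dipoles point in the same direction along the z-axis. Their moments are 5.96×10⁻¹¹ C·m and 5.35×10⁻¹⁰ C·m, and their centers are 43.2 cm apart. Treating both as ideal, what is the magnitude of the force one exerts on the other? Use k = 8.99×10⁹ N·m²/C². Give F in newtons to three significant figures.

F ≈ 4.94×10⁻⁸ N

On-axis field of dipole 1 at distance r: E = 2kp₁/r³. Force on dipole 2 is F = p₂·dE/dr (gradient along axis).
dE/dr = −6kp₁/r⁴, so |F| = 6kp₁p₂/r⁴ (attractive for aligned moments).
F = 6(8.99×10⁹)(5.96×10⁻¹¹)(5.35×10⁻¹⁰)/(0.432)⁴ = 4.938×10⁻⁸ N.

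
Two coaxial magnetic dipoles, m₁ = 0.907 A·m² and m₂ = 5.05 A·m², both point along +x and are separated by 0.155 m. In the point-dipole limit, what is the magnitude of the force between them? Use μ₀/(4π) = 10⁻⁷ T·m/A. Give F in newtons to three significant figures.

F ≈ 0.00476 N

On-axis B of dipole 1: B = (μ₀/4π)·2m₁/r³. Force on dipole 2: F = m₂·dB/dr.
dB/dr = −(μ₀/4π)·6m₁/r⁴, so |F| = (μ₀/4π)·6m₁m₂/r⁴.
F = 6(10⁻⁷)(0.907)(5.05)/(0.155)⁴ = 0.004761 N.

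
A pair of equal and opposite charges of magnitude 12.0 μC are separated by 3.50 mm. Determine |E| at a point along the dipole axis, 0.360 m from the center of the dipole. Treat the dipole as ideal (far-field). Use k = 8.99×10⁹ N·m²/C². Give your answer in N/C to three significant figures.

E ≈ 1.62×10⁴ N/C

Dipole moment p = qd = (1.20×10⁻⁵ C)(0.00350 m) = 4.20×10⁻⁸ C·m.
On the dipole axis E = 2kp/r³.
E = 2·(8.99×10⁹)(4.20×10⁻⁸) / (0.360)³ = 1.619×10⁴ N/C.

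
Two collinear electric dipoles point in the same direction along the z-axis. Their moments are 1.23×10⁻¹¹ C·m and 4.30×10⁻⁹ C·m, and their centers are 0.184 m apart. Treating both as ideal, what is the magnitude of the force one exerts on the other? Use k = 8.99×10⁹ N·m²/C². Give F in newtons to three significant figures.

On-axis field of dipole 1 at distance r: E = 2kp₁/r³. Force on dipole 2 is F = p₂·dE/dr (gradient along axis).
dE/dr = −6kp₁/r⁴, so |F| = 6kp₁p₂/r⁴ (attractive for aligned moments).
F = 6(8.99×10⁹)(1.23×10⁻¹¹)(4.30×10⁻⁹)/(0.184)⁴ = 2.489×10⁻⁶ N.

F ≈ 2.49×10⁻⁶ N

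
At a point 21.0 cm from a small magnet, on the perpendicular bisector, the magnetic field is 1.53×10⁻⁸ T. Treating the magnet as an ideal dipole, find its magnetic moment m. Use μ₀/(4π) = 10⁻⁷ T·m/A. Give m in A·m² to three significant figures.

In the equatorial plane B = (μ₀/4π)·m/r³, so m = Br³·4π/(μ₀).
m = (1.53×10⁻⁸)·(0.210)³ / (10⁻⁷) = 0.001417 A·m².

m ≈ 0.00142 A·m²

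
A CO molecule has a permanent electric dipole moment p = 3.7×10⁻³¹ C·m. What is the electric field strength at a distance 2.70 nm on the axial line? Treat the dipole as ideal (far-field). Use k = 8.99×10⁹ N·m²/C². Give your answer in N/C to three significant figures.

On the dipole axis E = 2kp/r³.
E = 2·(8.99×10⁹)(3.70×10⁻³¹) / (2.70×10⁻⁹)³ = 3.380×10⁵ N/C.

E ≈ 3.38×10⁵ N/C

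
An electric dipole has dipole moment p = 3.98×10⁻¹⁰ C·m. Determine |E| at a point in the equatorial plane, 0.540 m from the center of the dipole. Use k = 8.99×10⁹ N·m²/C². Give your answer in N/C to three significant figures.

E ≈ 22.7 N/C

On the perpendicular bisector E = kp/r³ (half the axial value at the same distance).
E = (8.99×10⁹)(3.98×10⁻¹⁰) / (0.540)³ = 22.72 N/C.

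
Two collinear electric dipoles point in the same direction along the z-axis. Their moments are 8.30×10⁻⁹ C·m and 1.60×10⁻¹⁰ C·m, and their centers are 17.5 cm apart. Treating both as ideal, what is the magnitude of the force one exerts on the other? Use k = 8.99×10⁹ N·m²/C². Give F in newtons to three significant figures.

On-axis field of dipole 1 at distance r: E = 2kp₁/r³. Force on dipole 2 is F = p₂·dE/dr (gradient along axis).
dE/dr = −6kp₁/r⁴, so |F| = 6kp₁p₂/r⁴ (attractive for aligned moments).
F = 6(8.99×10⁹)(8.30×10⁻⁹)(1.60×10⁻¹⁰)/(0.175)⁴ = 7.638×10⁻⁵ N.

F ≈ 7.64×10⁻⁵ N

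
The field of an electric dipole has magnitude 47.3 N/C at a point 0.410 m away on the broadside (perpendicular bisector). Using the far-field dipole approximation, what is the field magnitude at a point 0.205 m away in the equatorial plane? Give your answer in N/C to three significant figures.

E ≈ 378 N/C

Dipole fields scale as 1/r³ in the far field; the geometry is the same at both points.
E₂ = E₁ · (r₁/r₂)³ = 47.3 · (0.410/0.205)³.
(r₁/r₂)³ = (2)³ = 8.
E₂ ≈ 378.4 N/C.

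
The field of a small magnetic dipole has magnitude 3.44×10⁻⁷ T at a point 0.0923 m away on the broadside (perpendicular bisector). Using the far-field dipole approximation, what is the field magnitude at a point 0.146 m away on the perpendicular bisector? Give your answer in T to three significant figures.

B ≈ 8.69×10⁻⁸ T

Dipole fields scale as 1/r³ in the far field; the geometry is the same at both points.
B₂ = B₁ · (r₁/r₂)³ = 3.44×10⁻⁷ · (0.0923/0.146)³.
(r₁/r₂)³ = (0.6322)³ = 0.2527.
B₂ ≈ 8.692×10⁻⁸ T.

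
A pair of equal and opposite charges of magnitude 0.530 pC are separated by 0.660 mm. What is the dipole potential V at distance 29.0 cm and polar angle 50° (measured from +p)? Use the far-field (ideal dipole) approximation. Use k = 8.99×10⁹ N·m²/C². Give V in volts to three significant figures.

Dipole moment p = qd = (5.30×10⁻¹³ C)(6.60×10⁻⁴ m) = 3.498×10⁻¹⁶ C·m.
The dipole potential is V = kp cosθ / r².
V = (8.99×10⁹)(3.498×10⁻¹⁶)·cos50° / (0.290)² = 2.404×10⁻⁵ V.

V ≈ 2.40×10⁻⁵ V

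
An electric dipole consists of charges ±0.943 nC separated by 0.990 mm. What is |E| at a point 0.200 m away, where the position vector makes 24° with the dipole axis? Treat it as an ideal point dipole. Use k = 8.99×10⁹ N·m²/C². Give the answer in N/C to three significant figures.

E ≈ 1.96 N/C

Dipole moment p = qd = (9.43×10⁻¹⁰ C)(9.90×10⁻⁴ m) = 9.336×10⁻¹³ C·m.
At angle θ the dipole field magnitude is E = (kp/r³)·√(1 + 3cos²θ).
kp/r³ = (8.99×10⁹)(9.336×10⁻¹³) / (0.200)³ = 1.049 N/C.
√(1 + 3cos²24°) = √(1 + 3·0.8346) = √3.5037 ≈ 1.8718.
E ≈ 1.049 × 1.872 = 1.964 N/C.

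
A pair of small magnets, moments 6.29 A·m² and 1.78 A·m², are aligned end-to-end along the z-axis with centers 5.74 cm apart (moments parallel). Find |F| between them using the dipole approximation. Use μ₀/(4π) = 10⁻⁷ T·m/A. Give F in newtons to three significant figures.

F ≈ 0.619 N

On-axis B of dipole 1: B = (μ₀/4π)·2m₁/r³. Force on dipole 2: F = m₂·dB/dr.
dB/dr = −(μ₀/4π)·6m₁/r⁴, so |F| = (μ₀/4π)·6m₁m₂/r⁴.
F = 6(10⁻⁷)(6.29)(1.78)/(0.0574)⁴ = 0.6188 N.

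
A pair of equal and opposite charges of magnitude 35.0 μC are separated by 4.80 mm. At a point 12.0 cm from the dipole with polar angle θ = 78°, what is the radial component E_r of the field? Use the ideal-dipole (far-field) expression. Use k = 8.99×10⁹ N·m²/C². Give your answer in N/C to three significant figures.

Dipole moment p = qd = (3.50×10⁻⁵ C)(0.00480 m) = 1.68×10⁻⁷ C·m.
For a dipole, E_r = (2kp cosθ)/r³.
kp/r³ = (8.99×10⁹)(1.68×10⁻⁷)/(0.120)³ = 8.740×10⁵ N/C.
E_r = 2·8.740×10⁵·cos78° = 3.634×10⁵ N/C.

E_r ≈ 3.63×10⁵ N/C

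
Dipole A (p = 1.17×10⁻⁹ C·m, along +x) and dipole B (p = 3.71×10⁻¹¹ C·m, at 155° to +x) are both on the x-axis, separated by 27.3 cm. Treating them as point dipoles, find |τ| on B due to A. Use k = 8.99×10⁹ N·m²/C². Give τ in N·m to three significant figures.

τ ≈ 1.62×10⁻⁸ N·m

The second dipole sits on the axis of the first, so the field there is axial: E₁ = 2kp₁/r³ along +x.
E₁ = 2(8.99×10⁹)(1.17×10⁻⁹)/(0.273)³ = 1034 N/C.
Torque on the second dipole: τ = p₂ E₁ sinθ.
τ = (3.71×10⁻¹¹)(1034)·sin155° = 1.621×10⁻⁸ N·m.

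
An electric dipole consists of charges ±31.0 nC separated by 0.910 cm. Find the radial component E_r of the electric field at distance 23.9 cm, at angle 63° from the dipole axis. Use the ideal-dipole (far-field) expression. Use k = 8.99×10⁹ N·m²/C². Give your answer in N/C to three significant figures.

Dipole moment p = qd = (3.10×10⁻⁸ C)(0.00910 m) = 2.821×10⁻¹⁰ C·m.
For a dipole, E_r = (2kp cosθ)/r³.
kp/r³ = (8.99×10⁹)(2.821×10⁻¹⁰)/(0.239)³ = 185.8 N/C.
E_r = 2·185.8·cos63° = 168.7 N/C.

E_r ≈ 169 N/C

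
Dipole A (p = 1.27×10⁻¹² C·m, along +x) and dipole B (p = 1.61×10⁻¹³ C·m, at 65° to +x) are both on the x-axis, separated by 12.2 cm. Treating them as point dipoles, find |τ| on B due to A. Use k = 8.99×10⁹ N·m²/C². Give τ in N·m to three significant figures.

The second dipole sits on the axis of the first, so the field there is axial: E₁ = 2kp₁/r³ along +x.
E₁ = 2(8.99×10⁹)(1.27×10⁻¹²)/(0.122)³ = 12.58 N/C.
Torque on the second dipole: τ = p₂ E₁ sinθ.
τ = (1.61×10⁻¹³)(12.58)·sin65° = 1.835×10⁻¹² N·m.

τ ≈ 1.83×10⁻¹² N·m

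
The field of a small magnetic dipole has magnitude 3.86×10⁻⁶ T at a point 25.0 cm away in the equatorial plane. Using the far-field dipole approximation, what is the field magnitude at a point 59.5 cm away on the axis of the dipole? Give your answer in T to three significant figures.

Dipole fields scale as 1/r³ in the far field.
The axial field is twice the equatorial field at the same r, so the geometry factor is 2/1.
B₂ = B₁ · (2/1) · (r₁/r₂)³ = 3.86×10⁻⁶ · 2 · (25.0/59.5)³.
(r₁/r₂)³ = (0.4202)³ = 0.07418.
B₂ ≈ 5.726×10⁻⁷ T.

B ≈ 5.73×10⁻⁷ T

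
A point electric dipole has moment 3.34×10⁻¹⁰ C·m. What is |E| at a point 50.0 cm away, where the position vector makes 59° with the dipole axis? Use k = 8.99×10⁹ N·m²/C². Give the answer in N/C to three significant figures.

E ≈ 32.2 N/C

At angle θ the dipole field magnitude is E = (kp/r³)·√(1 + 3cos²θ).
kp/r³ = (8.99×10⁹)(3.34×10⁻¹⁰) / (0.500)³ = 24.02 N/C.
√(1 + 3cos²59°) = √(1 + 3·0.2653) = √1.7958 ≈ 1.3401.
E ≈ 24.02 × 1.340 = 32.19 N/C.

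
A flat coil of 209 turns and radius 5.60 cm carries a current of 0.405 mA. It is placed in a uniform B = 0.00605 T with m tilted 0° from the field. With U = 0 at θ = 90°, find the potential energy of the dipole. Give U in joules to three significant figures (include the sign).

m = NIA = NIπa² = 209·(4.05×10⁻⁴)·π·(0.0560)² = 8.339×10⁻⁴ A·m².
U = −m·B = −mB cosθ.
U = −(8.339×10⁻⁴)(0.00605)·cos0° = -5.045×10⁻⁶ J.

U ≈ -5.05×10⁻⁶ J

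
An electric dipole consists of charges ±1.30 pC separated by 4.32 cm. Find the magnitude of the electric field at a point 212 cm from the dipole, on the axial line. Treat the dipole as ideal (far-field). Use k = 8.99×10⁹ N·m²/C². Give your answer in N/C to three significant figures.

E ≈ 1.06×10⁻⁴ N/C

Dipole moment p = qd = (1.30×10⁻¹² C)(0.0432 m) = 5.616×10⁻¹⁴ C·m.
On the dipole axis E = 2kp/r³.
E = 2·(8.99×10⁹)(5.616×10⁻¹⁴) / (2.12)³ = 1.060×10⁻⁴ N/C.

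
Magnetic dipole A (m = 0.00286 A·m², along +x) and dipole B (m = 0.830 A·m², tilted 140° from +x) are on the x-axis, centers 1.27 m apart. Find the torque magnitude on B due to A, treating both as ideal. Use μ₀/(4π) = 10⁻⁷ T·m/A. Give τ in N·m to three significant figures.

τ ≈ 1.49×10⁻¹⁰ N·m

Dipole B is on the axis of dipole A, so B₁ there is axial: B₁ = (μ₀/4π)·2m₁/r³ along +x.
B₁ = 2(10⁻⁷)(0.00286)/(1.27)³ = 2.792×10⁻¹⁰ T.
τ = m₂ B₁ sinθ.
τ = (0.830)(2.792×10⁻¹⁰)·sin140° = 1.490×10⁻¹⁰ N·m.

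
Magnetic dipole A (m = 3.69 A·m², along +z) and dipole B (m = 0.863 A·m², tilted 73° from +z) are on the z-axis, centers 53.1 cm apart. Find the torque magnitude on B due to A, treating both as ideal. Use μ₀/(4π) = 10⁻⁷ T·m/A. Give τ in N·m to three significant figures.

τ ≈ 4.07×10⁻⁶ N·m

Dipole B is on the axis of dipole A, so B₁ there is axial: B₁ = (μ₀/4π)·2m₁/r³ along +z.
B₁ = 2(10⁻⁷)(3.69)/(0.531)³ = 4.929×10⁻⁶ T.
τ = m₂ B₁ sinθ.
τ = (0.863)(4.929×10⁻⁶)·sin73° = 4.068×10⁻⁶ N·m.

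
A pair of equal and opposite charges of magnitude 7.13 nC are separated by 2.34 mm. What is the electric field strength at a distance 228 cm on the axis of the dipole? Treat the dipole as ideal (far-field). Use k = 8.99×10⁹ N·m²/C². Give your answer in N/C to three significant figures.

Dipole moment p = qd = (7.13×10⁻⁹ C)(0.00234 m) = 1.668×10⁻¹¹ C·m.
On the dipole axis E = 2kp/r³.
E = 2·(8.99×10⁹)(1.668×10⁻¹¹) / (2.28)³ = 0.02530 N/C.

E ≈ 0.0253 N/C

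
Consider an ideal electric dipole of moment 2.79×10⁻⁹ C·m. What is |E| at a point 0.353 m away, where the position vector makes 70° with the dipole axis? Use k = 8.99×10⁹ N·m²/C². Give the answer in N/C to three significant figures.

At angle θ the dipole field magnitude is E = (kp/r³)·√(1 + 3cos²θ).
kp/r³ = (8.99×10⁹)(2.79×10⁻⁹) / (0.353)³ = 570.2 N/C.
√(1 + 3cos²70°) = √(1 + 3·0.1170) = √1.3509 ≈ 1.1623.
E ≈ 570.2 × 1.162 = 662.8 N/C.

E ≈ 663 N/C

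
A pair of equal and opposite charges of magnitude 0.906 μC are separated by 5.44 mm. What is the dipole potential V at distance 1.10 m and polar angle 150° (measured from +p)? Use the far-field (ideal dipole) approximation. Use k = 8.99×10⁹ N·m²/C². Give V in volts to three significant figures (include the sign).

Dipole moment p = qd = (9.06×10⁻⁷ C)(0.00544 m) = 4.929×10⁻⁹ C·m.
The dipole potential is V = kp cosθ / r².
V = (8.99×10⁹)(4.929×10⁻⁹)·cos150° / (1.10)² = -31.71 V.

V ≈ -31.7 V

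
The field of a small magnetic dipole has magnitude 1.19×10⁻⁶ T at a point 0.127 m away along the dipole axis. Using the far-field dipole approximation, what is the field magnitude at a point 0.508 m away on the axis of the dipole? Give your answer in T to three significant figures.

Dipole fields scale as 1/r³ in the far field; the geometry is the same at both points.
B₂ = B₁ · (r₁/r₂)³ = 1.19×10⁻⁶ · (0.127/0.508)³.
(r₁/r₂)³ = (0.25)³ = 0.01562.
B₂ ≈ 1.859×10⁻⁸ T.

B ≈ 1.86×10⁻⁸ T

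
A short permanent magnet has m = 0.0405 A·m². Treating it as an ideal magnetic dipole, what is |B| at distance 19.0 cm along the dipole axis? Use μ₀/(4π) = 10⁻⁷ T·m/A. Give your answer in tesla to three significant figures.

On axis B = (μ₀/4π)·2m/r³.
B = 2·(10⁻⁷)·(0.0405) / (0.190)³ = 1.181×10⁻⁶ T.

B ≈ 1.18×10⁻⁶ T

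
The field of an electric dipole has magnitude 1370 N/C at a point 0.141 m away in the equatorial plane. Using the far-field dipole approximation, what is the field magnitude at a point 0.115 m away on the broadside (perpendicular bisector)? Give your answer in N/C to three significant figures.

E ≈ 2530 N/C

Dipole fields scale as 1/r³ in the far field; the geometry is the same at both points.
E₂ = E₁ · (r₁/r₂)³ = 1370 · (0.141/0.115)³.
(r₁/r₂)³ = (1.226)³ = 1.843.
E₂ ≈ 2525 N/C.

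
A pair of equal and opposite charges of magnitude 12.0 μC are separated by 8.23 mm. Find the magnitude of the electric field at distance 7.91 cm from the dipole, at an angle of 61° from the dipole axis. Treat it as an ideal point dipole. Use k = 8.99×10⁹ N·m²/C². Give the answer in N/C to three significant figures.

Dipole moment p = qd = (1.20×10⁻⁵ C)(0.00823 m) = 9.876×10⁻⁸ C·m.
At angle θ the dipole field magnitude is E = (kp/r³)·√(1 + 3cos²θ).
kp/r³ = (8.99×10⁹)(9.876×10⁻⁸) / (0.0791)³ = 1.794×10⁶ N/C.
√(1 + 3cos²61°) = √(1 + 3·0.2350) = √1.7051 ≈ 1.3058.
E ≈ 1.794×10⁶ × 1.306 = 2.343×10⁶ N/C.

E ≈ 2.34×10⁶ N/C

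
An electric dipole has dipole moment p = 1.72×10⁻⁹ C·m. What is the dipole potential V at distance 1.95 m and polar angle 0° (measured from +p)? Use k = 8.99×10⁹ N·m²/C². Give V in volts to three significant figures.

V ≈ 4.07 V

The dipole potential is V = kp cosθ / r².
V = (8.99×10⁹)(1.72×10⁻⁹)·cos0° / (1.95)² = 4.066 V.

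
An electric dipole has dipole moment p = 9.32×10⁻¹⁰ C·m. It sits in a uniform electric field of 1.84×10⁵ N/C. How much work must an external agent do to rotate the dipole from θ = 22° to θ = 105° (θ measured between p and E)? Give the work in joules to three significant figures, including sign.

W_ext = ΔU = U(θ₂) − U(θ₁) = −pE cosθ₂ − (−pE cosθ₁) = pE(cosθ₁ − cosθ₂).
W = (9.32×10⁻¹⁰)(1.84×10⁵)·(cos22° − cos105°) = (1.715×10⁻⁴)·(+1.1860) = 2.034×10⁻⁴ J.

W ≈ 2.03×10⁻⁴ J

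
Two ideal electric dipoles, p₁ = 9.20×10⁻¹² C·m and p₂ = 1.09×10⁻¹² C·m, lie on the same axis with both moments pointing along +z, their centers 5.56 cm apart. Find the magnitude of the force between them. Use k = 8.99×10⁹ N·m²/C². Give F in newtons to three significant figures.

On-axis field of dipole 1 at distance r: E = 2kp₁/r³. Force on dipole 2 is F = p₂·dE/dr (gradient along axis).
dE/dr = −6kp₁/r⁴, so |F| = 6kp₁p₂/r⁴ (attractive for aligned moments).
F = 6(8.99×10⁹)(9.20×10⁻¹²)(1.09×10⁻¹²)/(0.0556)⁴ = 5.660×10⁻⁸ N.

F ≈ 5.66×10⁻⁸ N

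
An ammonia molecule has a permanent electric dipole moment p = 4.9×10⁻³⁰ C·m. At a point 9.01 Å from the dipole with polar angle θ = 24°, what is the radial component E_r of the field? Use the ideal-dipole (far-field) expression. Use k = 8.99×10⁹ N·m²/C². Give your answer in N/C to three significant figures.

For a dipole, E_r = (2kp cosθ)/r³.
kp/r³ = (8.99×10⁹)(4.90×10⁻³⁰)/(9.01×10⁻¹⁰)³ = 6.023×10⁷ N/C.
E_r = 2·6.023×10⁷·cos24° = 1.100×10⁸ N/C.

E_r ≈ 1.10×10⁸ N/C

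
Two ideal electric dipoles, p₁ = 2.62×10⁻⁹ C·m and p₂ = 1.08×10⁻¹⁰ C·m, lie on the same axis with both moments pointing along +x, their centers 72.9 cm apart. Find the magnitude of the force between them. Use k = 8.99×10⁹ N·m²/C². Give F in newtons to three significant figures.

On-axis field of dipole 1 at distance r: E = 2kp₁/r³. Force on dipole 2 is F = p₂·dE/dr (gradient along axis).
dE/dr = −6kp₁/r⁴, so |F| = 6kp₁p₂/r⁴ (attractive for aligned moments).
F = 6(8.99×10⁹)(2.62×10⁻⁹)(1.08×10⁻¹⁰)/(0.729)⁴ = 5.404×10⁻⁸ N.

F ≈ 5.40×10⁻⁸ N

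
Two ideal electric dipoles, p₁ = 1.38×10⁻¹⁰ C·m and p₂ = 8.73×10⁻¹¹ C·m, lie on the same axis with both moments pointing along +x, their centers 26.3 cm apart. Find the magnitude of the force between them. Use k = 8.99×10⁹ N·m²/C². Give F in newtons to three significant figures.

On-axis field of dipole 1 at distance r: E = 2kp₁/r³. Force on dipole 2 is F = p₂·dE/dr (gradient along axis).
dE/dr = −6kp₁/r⁴, so |F| = 6kp₁p₂/r⁴ (attractive for aligned moments).
F = 6(8.99×10⁹)(1.38×10⁻¹⁰)(8.73×10⁻¹¹)/(0.263)⁴ = 1.358×10⁻⁷ N.

F ≈ 1.36×10⁻⁷ N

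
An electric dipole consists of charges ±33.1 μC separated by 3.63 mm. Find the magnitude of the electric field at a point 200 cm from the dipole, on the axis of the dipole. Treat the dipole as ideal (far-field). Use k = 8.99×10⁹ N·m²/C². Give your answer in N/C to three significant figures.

E ≈ 270 N/C

Dipole moment p = qd = (3.31×10⁻⁵ C)(0.00363 m) = 1.202×10⁻⁷ C·m.
On the dipole axis E = 2kp/r³.
E = 2·(8.99×10⁹)(1.202×10⁻⁷) / (2.00)³ = 270.1 N/C.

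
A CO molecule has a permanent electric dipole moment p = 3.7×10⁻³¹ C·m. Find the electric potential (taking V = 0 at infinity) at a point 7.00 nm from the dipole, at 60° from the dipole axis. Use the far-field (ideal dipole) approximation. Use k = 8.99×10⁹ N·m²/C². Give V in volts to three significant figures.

V ≈ 3.39×10⁻⁵ V

The dipole potential is V = kp cosθ / r².
V = (8.99×10⁹)(3.70×10⁻³¹)·cos60° / (7.00×10⁻⁹)² = 3.394×10⁻⁵ V.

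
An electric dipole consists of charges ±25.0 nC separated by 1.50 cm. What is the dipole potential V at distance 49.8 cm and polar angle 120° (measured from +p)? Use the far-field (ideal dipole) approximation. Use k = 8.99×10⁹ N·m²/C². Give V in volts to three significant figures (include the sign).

Dipole moment p = qd = (2.50×10⁻⁸ C)(0.0150 m) = 3.75×10⁻¹⁰ C·m.
The dipole potential is V = kp cosθ / r².
V = (8.99×10⁹)(3.75×10⁻¹⁰)·cos120° / (0.498)² = -6.797 V.

V ≈ -6.80 V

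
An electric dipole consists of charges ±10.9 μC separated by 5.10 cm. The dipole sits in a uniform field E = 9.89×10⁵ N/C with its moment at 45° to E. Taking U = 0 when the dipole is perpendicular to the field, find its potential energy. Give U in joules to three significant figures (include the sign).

Dipole moment p = qd = (1.09×10⁻⁵ C)(0.0510 m) = 5.559×10⁻⁷ C·m.
U = −p·E = −pE cosθ.
U = −(5.559×10⁻⁷)(9.89×10⁵)·cos45° = -0.3888 J.

U ≈ -0.389 J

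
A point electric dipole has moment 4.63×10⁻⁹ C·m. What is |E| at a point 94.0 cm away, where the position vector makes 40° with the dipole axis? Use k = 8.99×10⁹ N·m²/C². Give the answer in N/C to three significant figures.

E ≈ 83.3 N/C

At angle θ the dipole field magnitude is E = (kp/r³)·√(1 + 3cos²θ).
kp/r³ = (8.99×10⁹)(4.63×10⁻⁹) / (0.940)³ = 50.11 N/C.
√(1 + 3cos²40°) = √(1 + 3·0.5868) = √2.7605 ≈ 1.6615.
E ≈ 50.11 × 1.661 = 83.26 N/C.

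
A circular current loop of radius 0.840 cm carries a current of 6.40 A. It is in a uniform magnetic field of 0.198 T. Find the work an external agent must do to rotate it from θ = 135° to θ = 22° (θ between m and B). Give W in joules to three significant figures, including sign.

W ≈ -4.59×10⁻⁴ J

Magnetic moment m = IA = Iπa² = (6.40)·π·(0.00840)² = 0.001419 A·m².
W_ext = ΔU = −mB cosθ₂ + mB cosθ₁ = mB(cosθ₁ − cosθ₂).
W = (0.001419)(0.198)·(cos135° − cos22°) = (2.810×10⁻⁴)·(-1.6343) = -4.592×10⁻⁴ J.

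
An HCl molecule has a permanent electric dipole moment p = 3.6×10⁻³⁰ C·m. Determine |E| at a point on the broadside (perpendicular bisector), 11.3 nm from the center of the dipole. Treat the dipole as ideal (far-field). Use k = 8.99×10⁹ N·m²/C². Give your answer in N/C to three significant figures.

E ≈ 2.24×10⁴ N/C

In the equatorial plane E = kp/r³.
E = (8.99×10⁹)(3.60×10⁻³⁰) / (1.13×10⁻⁸)³ = 2.243×10⁴ N/C.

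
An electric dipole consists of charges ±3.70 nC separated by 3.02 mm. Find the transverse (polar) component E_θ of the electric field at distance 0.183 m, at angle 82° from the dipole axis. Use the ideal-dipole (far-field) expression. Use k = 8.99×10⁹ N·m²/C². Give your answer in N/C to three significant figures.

Dipole moment p = qd = (3.70×10⁻⁹ C)(0.00302 m) = 1.117×10⁻¹¹ C·m.
For a dipole, E_θ = (kp sinθ)/r³.
kp/r³ = (8.99×10⁹)(1.117×10⁻¹¹)/(0.183)³ = 16.39 N/C.
E_θ = 16.39·sin82° = 16.23 N/C.

E_θ ≈ 16.2 N/C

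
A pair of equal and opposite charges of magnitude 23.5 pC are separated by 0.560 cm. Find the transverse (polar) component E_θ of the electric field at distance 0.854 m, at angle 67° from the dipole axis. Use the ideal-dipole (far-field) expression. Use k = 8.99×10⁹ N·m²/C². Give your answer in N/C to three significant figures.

Dipole moment p = qd = (2.35×10⁻¹¹ C)(0.00560 m) = 1.316×10⁻¹³ C·m.
For a dipole, E_θ = (kp sinθ)/r³.
kp/r³ = (8.99×10⁹)(1.316×10⁻¹³)/(0.854)³ = 0.001900 N/C.
E_θ = 0.001900·sin67° = 0.001749 N/C.

E_θ ≈ 0.00175 N/C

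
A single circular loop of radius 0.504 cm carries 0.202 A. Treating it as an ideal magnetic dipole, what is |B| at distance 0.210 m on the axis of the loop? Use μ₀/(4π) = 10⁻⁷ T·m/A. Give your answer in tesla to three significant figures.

B ≈ 3.48×10⁻¹⁰ T

Magnetic moment m = IA = Iπa² = (0.202)·π·(0.00504)² = 1.612×10⁻⁵ A·m².
On axis B = (μ₀/4π)·2m/r³.
B = 2·(10⁻⁷)·(1.612×10⁻⁵) / (0.210)³ = 3.481×10⁻¹⁰ T.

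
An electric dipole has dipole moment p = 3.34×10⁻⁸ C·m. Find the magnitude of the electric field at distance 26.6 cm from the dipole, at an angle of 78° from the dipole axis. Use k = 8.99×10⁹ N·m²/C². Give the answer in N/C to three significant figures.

E ≈ 1.70×10⁴ N/C

At angle θ the dipole field magnitude is E = (kp/r³)·√(1 + 3cos²θ).
kp/r³ = (8.99×10⁹)(3.34×10⁻⁸) / (0.266)³ = 1.595×10⁴ N/C.
√(1 + 3cos²78°) = √(1 + 3·0.0432) = √1.1297 ≈ 1.0629.
E ≈ 1.595×10⁴ × 1.063 = 1.696×10⁴ N/C.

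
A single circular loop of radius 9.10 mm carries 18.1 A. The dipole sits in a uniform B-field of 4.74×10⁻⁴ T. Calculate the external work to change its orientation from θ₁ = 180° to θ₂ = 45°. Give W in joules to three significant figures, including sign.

W ≈ -3.81×10⁻⁶ J

Magnetic moment m = IA = Iπa² = (18.1)·π·(0.00910)² = 0.004709 A·m².
W_ext = ΔU = −mB cosθ₂ + mB cosθ₁ = mB(cosθ₁ − cosθ₂).
W = (0.004709)(4.74×10⁻⁴)·(cos180° − cos45°) = (2.232×10⁻⁶)·(-1.7071) = -3.810×10⁻⁶ J.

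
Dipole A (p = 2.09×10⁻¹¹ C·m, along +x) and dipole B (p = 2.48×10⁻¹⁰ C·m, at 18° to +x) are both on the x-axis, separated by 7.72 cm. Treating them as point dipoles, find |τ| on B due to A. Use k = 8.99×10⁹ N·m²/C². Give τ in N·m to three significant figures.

τ ≈ 6.26×10⁻⁸ N·m

The second dipole sits on the axis of the first, so the field there is axial: E₁ = 2kp₁/r³ along +x.
E₁ = 2(8.99×10⁹)(2.09×10⁻¹¹)/(0.0772)³ = 816.7 N/C.
Torque on the second dipole: τ = p₂ E₁ sinθ.
τ = (2.48×10⁻¹⁰)(816.7)·sin18° = 6.259×10⁻⁸ N·m.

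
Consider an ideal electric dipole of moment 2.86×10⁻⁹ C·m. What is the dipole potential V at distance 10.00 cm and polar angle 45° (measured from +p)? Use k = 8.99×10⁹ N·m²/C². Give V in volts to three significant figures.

The dipole potential is V = kp cosθ / r².
V = (8.99×10⁹)(2.86×10⁻⁹)·cos45° / (0.100)² = 1818 V.

V ≈ 1820 V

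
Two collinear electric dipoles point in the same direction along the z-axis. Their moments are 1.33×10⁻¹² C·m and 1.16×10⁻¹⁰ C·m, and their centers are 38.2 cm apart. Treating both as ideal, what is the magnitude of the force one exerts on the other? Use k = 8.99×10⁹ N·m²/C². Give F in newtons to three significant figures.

F ≈ 3.91×10⁻¹⁰ N

On-axis field of dipole 1 at distance r: E = 2kp₁/r³. Force on dipole 2 is F = p₂·dE/dr (gradient along axis).
dE/dr = −6kp₁/r⁴, so |F| = 6kp₁p₂/r⁴ (attractive for aligned moments).
F = 6(8.99×10⁹)(1.33×10⁻¹²)(1.16×10⁻¹⁰)/(0.382)⁴ = 3.908×10⁻¹⁰ N.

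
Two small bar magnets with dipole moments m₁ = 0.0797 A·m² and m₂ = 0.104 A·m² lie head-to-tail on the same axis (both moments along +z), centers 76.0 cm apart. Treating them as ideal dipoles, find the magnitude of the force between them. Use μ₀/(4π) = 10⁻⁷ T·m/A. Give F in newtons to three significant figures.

F ≈ 1.49×10⁻⁸ N

On-axis B of dipole 1: B = (μ₀/4π)·2m₁/r³. Force on dipole 2: F = m₂·dB/dr.
dB/dr = −(μ₀/4π)·6m₁/r⁴, so |F| = (μ₀/4π)·6m₁m₂/r⁴.
F = 6(10⁻⁷)(0.0797)(0.104)/(0.760)⁴ = 1.491×10⁻⁸ N.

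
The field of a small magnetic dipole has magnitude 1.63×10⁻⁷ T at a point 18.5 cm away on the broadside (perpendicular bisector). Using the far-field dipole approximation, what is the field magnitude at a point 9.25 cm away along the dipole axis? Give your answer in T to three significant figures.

Dipole fields scale as 1/r³ in the far field.
The axial field is twice the equatorial field at the same r, so the geometry factor is 2/1.
B₂ = B₁ · (2/1) · (r₁/r₂)³ = 1.63×10⁻⁷ · 2 · (18.5/9.25)³.
(r₁/r₂)³ = (2)³ = 8.
B₂ ≈ 2.608×10⁻⁶ T.

B ≈ 2.61×10⁻⁶ T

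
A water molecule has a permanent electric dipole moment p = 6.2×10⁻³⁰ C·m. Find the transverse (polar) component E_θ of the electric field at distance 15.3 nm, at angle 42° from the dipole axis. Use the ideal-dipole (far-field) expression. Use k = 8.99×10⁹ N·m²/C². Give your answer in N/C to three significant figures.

For a dipole, E_θ = (kp sinθ)/r³.
kp/r³ = (8.99×10⁹)(6.20×10⁻³⁰)/(1.53×10⁻⁸)³ = 1.556×10⁴ N/C.
E_θ = 1.556×10⁴·sin42° = 1.041×10⁴ N/C.

E_θ ≈ 1.04×10⁴ N/C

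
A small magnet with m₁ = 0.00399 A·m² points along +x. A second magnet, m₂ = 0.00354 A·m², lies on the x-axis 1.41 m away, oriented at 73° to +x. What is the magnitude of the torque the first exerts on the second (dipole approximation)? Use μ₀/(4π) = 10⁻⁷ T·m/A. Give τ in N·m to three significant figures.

τ ≈ 9.64×10⁻¹³ N·m

Dipole B is on the axis of dipole A, so B₁ there is axial: B₁ = (μ₀/4π)·2m₁/r³ along +x.
B₁ = 2(10⁻⁷)(0.00399)/(1.41)³ = 2.847×10⁻¹⁰ T.
τ = m₂ B₁ sinθ.
τ = (0.00354)(2.847×10⁻¹⁰)·sin73° = 9.637×10⁻¹³ N·m.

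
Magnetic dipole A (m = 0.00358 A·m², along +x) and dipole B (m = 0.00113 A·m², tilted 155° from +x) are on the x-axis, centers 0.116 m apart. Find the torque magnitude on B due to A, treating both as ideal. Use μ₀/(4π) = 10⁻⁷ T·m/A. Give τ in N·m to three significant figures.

τ ≈ 2.19×10⁻¹⁰ N·m

Dipole B is on the axis of dipole A, so B₁ there is axial: B₁ = (μ₀/4π)·2m₁/r³ along +x.
B₁ = 2(10⁻⁷)(0.00358)/(0.116)³ = 4.587×10⁻⁷ T.
τ = m₂ B₁ sinθ.
τ = (0.00113)(4.587×10⁻⁷)·sin155° = 2.191×10⁻¹⁰ N·m.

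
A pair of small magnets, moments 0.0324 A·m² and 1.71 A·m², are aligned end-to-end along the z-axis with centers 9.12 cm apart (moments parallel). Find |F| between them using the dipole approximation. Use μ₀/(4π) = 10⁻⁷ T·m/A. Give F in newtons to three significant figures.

F ≈ 4.81×10⁻⁴ N

On-axis B of dipole 1: B = (μ₀/4π)·2m₁/r³. Force on dipole 2: F = m₂·dB/dr.
dB/dr = −(μ₀/4π)·6m₁/r⁴, so |F| = (μ₀/4π)·6m₁m₂/r⁴.
F = 6(10⁻⁷)(0.0324)(1.71)/(0.0912)⁴ = 4.805×10⁻⁴ N.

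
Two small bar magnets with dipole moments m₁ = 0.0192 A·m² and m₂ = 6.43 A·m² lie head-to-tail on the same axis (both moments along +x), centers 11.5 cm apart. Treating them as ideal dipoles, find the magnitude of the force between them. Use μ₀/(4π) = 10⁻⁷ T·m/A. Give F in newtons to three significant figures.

On-axis B of dipole 1: B = (μ₀/4π)·2m₁/r³. Force on dipole 2: F = m₂·dB/dr.
dB/dr = −(μ₀/4π)·6m₁/r⁴, so |F| = (μ₀/4π)·6m₁m₂/r⁴.
F = 6(10⁻⁷)(0.0192)(6.43)/(0.115)⁴ = 4.235×10⁻⁴ N.

F ≈ 4.24×10⁻⁴ N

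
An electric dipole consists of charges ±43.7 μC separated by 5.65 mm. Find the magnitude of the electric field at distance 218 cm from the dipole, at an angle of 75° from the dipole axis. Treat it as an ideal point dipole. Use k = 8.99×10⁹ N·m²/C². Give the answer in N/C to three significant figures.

Dipole moment p = qd = (4.37×10⁻⁵ C)(0.00565 m) = 2.469×10⁻⁷ C·m.
At angle θ the dipole field magnitude is E = (kp/r³)·√(1 + 3cos²θ).
kp/r³ = (8.99×10⁹)(2.469×10⁻⁷) / (2.18)³ = 214.2 N/C.
√(1 + 3cos²75°) = √(1 + 3·0.0670) = √1.2010 ≈ 1.0959.
E ≈ 214.2 × 1.096 = 234.8 N/C.

E ≈ 235 N/C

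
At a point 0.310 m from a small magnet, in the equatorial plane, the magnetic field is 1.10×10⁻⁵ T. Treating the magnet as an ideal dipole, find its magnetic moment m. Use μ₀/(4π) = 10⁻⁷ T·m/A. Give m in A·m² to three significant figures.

In the equatorial plane B = (μ₀/4π)·m/r³, so m = Br³·4π/(μ₀).
m = (1.10×10⁻⁵)·(0.310)³ / (10⁻⁷) = 3.277 A·m².

m ≈ 3.28 A·m²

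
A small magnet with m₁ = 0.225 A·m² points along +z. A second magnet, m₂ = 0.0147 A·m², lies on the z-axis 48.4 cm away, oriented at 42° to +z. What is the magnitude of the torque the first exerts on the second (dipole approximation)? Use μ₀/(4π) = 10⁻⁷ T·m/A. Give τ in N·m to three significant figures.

τ ≈ 3.90×10⁻⁹ N·m

Dipole B is on the axis of dipole A, so B₁ there is axial: B₁ = (μ₀/4π)·2m₁/r³ along +z.
B₁ = 2(10⁻⁷)(0.225)/(0.484)³ = 3.969×10⁻⁷ T.
τ = m₂ B₁ sinθ.
τ = (0.0147)(3.969×10⁻⁷)·sin42° = 3.904×10⁻⁹ N·m.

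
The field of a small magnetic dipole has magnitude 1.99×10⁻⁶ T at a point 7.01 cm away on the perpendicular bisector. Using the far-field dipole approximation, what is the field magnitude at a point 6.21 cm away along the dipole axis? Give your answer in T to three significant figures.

B ≈ 5.72×10⁻⁶ T

Dipole fields scale as 1/r³ in the far field.
The axial field is twice the equatorial field at the same r, so the geometry factor is 2/1.
B₂ = B₁ · (2/1) · (r₁/r₂)³ = 1.99×10⁻⁶ · 2 · (7.01/6.21)³.
(r₁/r₂)³ = (1.129)³ = 1.438.
B₂ ≈ 5.725×10⁻⁶ T.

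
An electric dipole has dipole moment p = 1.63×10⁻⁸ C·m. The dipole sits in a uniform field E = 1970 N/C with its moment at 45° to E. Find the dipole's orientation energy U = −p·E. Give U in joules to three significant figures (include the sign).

U ≈ -2.27×10⁻⁵ J

U = −p·E = −pE cosθ.
U = −(1.63×10⁻⁸)(1970)·cos45° = -2.271×10⁻⁵ J.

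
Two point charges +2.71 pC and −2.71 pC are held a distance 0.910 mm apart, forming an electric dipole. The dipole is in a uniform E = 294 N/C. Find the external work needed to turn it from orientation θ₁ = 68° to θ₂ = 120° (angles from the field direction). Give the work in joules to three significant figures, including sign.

Dipole moment p = qd = (2.71×10⁻¹² C)(9.10×10⁻⁴ m) = 2.466×10⁻¹⁵ C·m.
W_ext = ΔU = U(θ₂) − U(θ₁) = −pE cosθ₂ − (−pE cosθ₁) = pE(cosθ₁ − cosθ₂).
W = (2.466×10⁻¹⁵)(294)·(cos68° − cos120°) = (7.250×10⁻¹³)·(+0.8746) = 6.341×10⁻¹³ J.

W ≈ 6.34×10⁻¹³ J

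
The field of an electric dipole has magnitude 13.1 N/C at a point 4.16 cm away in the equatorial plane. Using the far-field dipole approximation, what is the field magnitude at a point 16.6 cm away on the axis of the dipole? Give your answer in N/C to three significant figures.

Dipole fields scale as 1/r³ in the far field.
The axial field is twice the equatorial field at the same r, so the geometry factor is 2/1.
E₂ = E₁ · (2/1) · (r₁/r₂)³ = 13.1 · 2 · (4.16/16.6)³.
(r₁/r₂)³ = (0.2506)³ = 0.01574.
E₂ ≈ 0.4123 N/C.

E ≈ 0.412 N/C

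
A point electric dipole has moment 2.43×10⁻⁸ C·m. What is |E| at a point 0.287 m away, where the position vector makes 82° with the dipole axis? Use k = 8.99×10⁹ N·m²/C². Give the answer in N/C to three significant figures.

At angle θ the dipole field magnitude is E = (kp/r³)·√(1 + 3cos²θ).
kp/r³ = (8.99×10⁹)(2.43×10⁻⁸) / (0.287)³ = 9241 N/C.
√(1 + 3cos²82°) = √(1 + 3·0.0194) = √1.0581 ≈ 1.0286.
E ≈ 9241 × 1.029 = 9506 N/C.

E ≈ 9510 N/C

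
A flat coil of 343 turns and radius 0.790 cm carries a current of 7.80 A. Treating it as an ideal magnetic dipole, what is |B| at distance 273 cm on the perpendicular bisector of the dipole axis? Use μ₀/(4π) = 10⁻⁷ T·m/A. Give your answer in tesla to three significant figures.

m = NIA = NIπa² = 343·(7.80)·π·(0.00790)² = 0.5246 A·m².
In the equatorial plane B = (μ₀/4π)·m/r³ (half the axial value).
B = (10⁻⁷)·(0.5246) / (2.73)³ = 2.578×10⁻⁹ T.

B ≈ 2.58×10⁻⁹ T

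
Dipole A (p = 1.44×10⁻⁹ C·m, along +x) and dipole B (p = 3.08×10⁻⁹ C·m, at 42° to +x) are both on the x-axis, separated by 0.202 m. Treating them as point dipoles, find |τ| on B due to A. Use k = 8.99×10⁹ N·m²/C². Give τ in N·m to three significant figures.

The second dipole sits on the axis of the first, so the field there is axial: E₁ = 2kp₁/r³ along +x.
E₁ = 2(8.99×10⁹)(1.44×10⁻⁹)/(0.202)³ = 3141 N/C.
Torque on the second dipole: τ = p₂ E₁ sinθ.
τ = (3.08×10⁻⁹)(3141)·sin42° = 6.474×10⁻⁶ N·m.

τ ≈ 6.47×10⁻⁶ N·m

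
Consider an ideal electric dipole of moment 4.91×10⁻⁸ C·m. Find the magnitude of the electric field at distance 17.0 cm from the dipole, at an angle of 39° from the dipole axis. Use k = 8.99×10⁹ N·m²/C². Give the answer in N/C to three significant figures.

At angle θ the dipole field magnitude is E = (kp/r³)·√(1 + 3cos²θ).
kp/r³ = (8.99×10⁹)(4.91×10⁻⁸) / (0.170)³ = 8.985×10⁴ N/C.
√(1 + 3cos²39°) = √(1 + 3·0.6040) = √2.8119 ≈ 1.6769.
E ≈ 8.985×10⁴ × 1.677 = 1.507×10⁵ N/C.

E ≈ 1.51×10⁵ N/C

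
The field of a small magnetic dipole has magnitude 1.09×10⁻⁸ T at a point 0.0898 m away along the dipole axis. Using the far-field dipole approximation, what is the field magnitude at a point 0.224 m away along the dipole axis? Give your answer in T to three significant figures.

Dipole fields scale as 1/r³ in the far field; the geometry is the same at both points.
B₂ = B₁ · (r₁/r₂)³ = 1.09×10⁻⁸ · (0.0898/0.224)³.
(r₁/r₂)³ = (0.4009)³ = 0.06443.
B₂ ≈ 7.023×10⁻¹⁰ T.

B ≈ 7.02×10⁻¹⁰ T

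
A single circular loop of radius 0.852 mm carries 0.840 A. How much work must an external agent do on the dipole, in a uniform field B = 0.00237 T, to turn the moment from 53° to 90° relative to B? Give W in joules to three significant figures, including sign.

Magnetic moment m = IA = Iπa² = (0.840)·π·(8.52×10⁻⁴)² = 1.916×10⁻⁶ A·m².
W_ext = ΔU = −mB cosθ₂ + mB cosθ₁ = mB(cosθ₁ − cosθ₂).
W = (1.916×10⁻⁶)(0.00237)·(cos53° − cos90°) = (4.541×10⁻⁹)·(+0.6018) = 2.733×10⁻⁹ J.

W ≈ 2.73×10⁻⁹ J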